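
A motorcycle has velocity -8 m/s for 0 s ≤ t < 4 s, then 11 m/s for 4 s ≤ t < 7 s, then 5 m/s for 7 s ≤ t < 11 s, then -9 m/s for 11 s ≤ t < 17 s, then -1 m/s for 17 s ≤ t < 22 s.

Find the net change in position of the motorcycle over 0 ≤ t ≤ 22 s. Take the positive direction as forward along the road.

-38 m

Net displacement equals the area under the velocity-time graph (areas below the axis count negative).
0–4 s: -8 × 4 = -32 m
4–7 s: 11 × 3 = 33 m
7–11 s: 5 × 4 = 20 m
11–17 s: -9 × 6 = -54 m
17–22 s: -1 × 5 = -5 m
Net displacement = -38 m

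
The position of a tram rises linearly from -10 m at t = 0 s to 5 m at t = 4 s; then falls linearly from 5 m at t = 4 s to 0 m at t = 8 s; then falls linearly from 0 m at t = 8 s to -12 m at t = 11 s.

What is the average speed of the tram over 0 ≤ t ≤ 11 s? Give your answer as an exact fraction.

32/11 m/s

Average speed = (total path length)/(elapsed time); on a piecewise-linear x-t graph the path length is Σ|Δx|.
0–4 s: |Δx| = |5 − -10| = 15 m
4–8 s: |Δx| = |0 − 5| = 5 m
8–11 s: |Δx| = |-12 − 0| = 12 m
Total path = 32 m; average speed = 32/11 = 32/11 m/s.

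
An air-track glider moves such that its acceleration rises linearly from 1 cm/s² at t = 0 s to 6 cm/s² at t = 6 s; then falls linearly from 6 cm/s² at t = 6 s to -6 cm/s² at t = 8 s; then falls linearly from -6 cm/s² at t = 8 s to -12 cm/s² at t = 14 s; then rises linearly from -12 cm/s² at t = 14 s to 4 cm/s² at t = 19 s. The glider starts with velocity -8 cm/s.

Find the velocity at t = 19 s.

-61 cm/s

Δv equals the area under the a-t graph; then v = v₀ + Δv.
0–6 s: ½(1 + 6)(6) = 21 cm/s
6–8 s: ½(6 + -6)(2) = 0 cm/s
8–14 s: ½(-6 + -12)(6) = -54 cm/s
14–19 s: ½(-12 + 4)(5) = -20 cm/s
Δv = -53 cm/s, so v(19) = -8 + (-53) = -61 cm/s.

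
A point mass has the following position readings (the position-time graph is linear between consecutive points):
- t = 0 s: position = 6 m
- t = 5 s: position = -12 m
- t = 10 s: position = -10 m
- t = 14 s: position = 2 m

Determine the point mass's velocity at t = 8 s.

Velocity is the slope of the x-t graph on 5–10 s: (-10 − -12)/(10 − 5) = 0.4 m/s.

0.4 m/s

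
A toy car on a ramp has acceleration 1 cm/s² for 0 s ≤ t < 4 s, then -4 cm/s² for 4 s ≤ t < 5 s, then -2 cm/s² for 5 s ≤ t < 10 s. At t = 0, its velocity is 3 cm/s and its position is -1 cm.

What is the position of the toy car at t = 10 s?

14 cm

On each constant-a segment, Δv = aΔt and Δx = v₀Δt + ½aΔt²; chain segment to segment.
0–4 s: v starts 3 cm/s; Δx = 3·4 + ½·1·4² = 20 cm; v ends 7 cm/s.
4–5 s: v starts 7 cm/s; Δx = 7·1 + ½·-4·1² = 5 cm; v ends 3 cm/s.
5–10 s: v starts 3 cm/s; Δx = 3·5 + ½·-2·5² = -10 cm; v ends -7 cm/s.
x(10) = -1 + Σ Δx = 14 cm.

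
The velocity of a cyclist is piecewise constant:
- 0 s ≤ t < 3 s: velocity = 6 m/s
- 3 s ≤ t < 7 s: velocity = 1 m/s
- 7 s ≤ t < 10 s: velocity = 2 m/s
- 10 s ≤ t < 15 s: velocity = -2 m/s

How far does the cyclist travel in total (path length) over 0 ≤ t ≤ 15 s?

Distance (not displacement) is the total path length: add the absolute areas under v-t.
0–3 s: |6| × 3 = 18 m
3–7 s: |1| × 4 = 4 m
7–10 s: |2| × 3 = 6 m
10–15 s: |-2| × 5 = 10 m
Total distance = 38 m

38 m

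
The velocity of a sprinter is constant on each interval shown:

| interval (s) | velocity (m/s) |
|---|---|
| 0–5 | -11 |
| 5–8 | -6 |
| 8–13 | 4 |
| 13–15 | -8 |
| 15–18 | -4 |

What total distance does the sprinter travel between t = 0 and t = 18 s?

121 m

Distance (not displacement) is the total path length: add the absolute areas under v-t.
0–5 s: |-11| × 5 = 55 m
5–8 s: |-6| × 3 = 18 m
8–13 s: |4| × 5 = 20 m
13–15 s: |-8| × 2 = 16 m
15–18 s: |-4| × 3 = 12 m
Total distance = 121 m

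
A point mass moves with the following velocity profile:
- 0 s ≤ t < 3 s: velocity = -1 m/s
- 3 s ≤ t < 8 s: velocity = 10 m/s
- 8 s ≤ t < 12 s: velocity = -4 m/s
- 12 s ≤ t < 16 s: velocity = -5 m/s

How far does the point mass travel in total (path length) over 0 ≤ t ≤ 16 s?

Total distance travelled is ∫|v| dt — sum the magnitudes of each area piece.
0–3 s: |-1| × 3 = 3 m
3–8 s: |10| × 5 = 50 m
8–12 s: |-4| × 4 = 16 m
12–16 s: |-5| × 4 = 20 m
Total distance = 89 m

89 m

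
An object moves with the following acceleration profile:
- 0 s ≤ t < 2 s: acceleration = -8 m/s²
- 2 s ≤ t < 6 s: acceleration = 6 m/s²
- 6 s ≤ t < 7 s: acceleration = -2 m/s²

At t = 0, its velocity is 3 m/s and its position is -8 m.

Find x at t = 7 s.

On each constant-a segment, Δv = aΔt and Δx = v₀Δt + ½aΔt²; chain segment to segment.
0–2 s: v starts 3 m/s; Δx = 3·2 + ½·-8·2² = -10 m; v ends -13 m/s.
2–6 s: v starts -13 m/s; Δx = -13·4 + ½·6·4² = -4 m; v ends 11 m/s.
6–7 s: v starts 11 m/s; Δx = 11·1 + ½·-2·1² = 10 m; v ends 9 m/s.
x(7) = -8 + Σ Δx = -12 m.

-12 m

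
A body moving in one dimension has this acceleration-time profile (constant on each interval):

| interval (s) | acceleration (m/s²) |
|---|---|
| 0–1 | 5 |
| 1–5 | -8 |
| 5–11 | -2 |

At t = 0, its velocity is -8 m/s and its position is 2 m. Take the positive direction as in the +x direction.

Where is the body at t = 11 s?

-325.5 m

On each constant-a segment, Δv = aΔt and Δx = v₀Δt + ½aΔt²; chain segment to segment.
0–1 s: v starts -8 m/s; Δx = -8·1 + ½·5·1² = -5.5 m; v ends -3 m/s.
1–5 s: v starts -3 m/s; Δx = -3·4 + ½·-8·4² = -76 m; v ends -35 m/s.
5–11 s: v starts -35 m/s; Δx = -35·6 + ½·-2·6² = -246 m; v ends -47 m/s.
x(11) = 2 + Σ Δx = -325.5 m.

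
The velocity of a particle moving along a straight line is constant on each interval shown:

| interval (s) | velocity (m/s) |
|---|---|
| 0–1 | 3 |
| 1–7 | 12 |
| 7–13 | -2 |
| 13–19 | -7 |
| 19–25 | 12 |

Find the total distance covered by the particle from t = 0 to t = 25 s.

Total distance travelled is ∫|v| dt — sum the magnitudes of each area piece.
0–1 s: |3| × 1 = 3 m
1–7 s: |12| × 6 = 72 m
7–13 s: |-2| × 6 = 12 m
13–19 s: |-7| × 6 = 42 m
19–25 s: |12| × 6 = 72 m
Total distance = 201 m

201 m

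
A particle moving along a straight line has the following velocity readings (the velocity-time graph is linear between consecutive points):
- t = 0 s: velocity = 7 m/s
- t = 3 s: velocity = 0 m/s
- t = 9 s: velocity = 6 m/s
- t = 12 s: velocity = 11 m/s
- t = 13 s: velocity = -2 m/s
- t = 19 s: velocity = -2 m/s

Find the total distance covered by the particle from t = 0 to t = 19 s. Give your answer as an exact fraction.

Distance (not displacement) is the total path length: add the absolute areas under v-t.
0–3 s: |½(7 + 0)(3)| = 10.5 m
3–9 s: |½(0 + 6)(6)| = 18 m
9–12 s: |½(6 + 11)(3)| = 25.5 m
12–13 s: v = 0 at t = 167/13 s; triangle areas 121/26 + 2/13 = 125/26 m
13–19 s: |-2| × 6 = 12 m
Total distance = 1841/26 m

1841/26 m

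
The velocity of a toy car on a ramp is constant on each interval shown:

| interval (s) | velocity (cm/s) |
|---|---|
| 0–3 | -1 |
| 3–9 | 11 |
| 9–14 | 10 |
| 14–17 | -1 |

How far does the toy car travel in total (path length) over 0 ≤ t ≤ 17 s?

122 cm

Distance (not displacement) is the total path length: add the absolute areas under v-t.
0–3 s: |-1| × 3 = 3 cm
3–9 s: |11| × 6 = 66 cm
9–14 s: |10| × 5 = 50 cm
14–17 s: |-1| × 3 = 3 cm
Total distance = 122 cm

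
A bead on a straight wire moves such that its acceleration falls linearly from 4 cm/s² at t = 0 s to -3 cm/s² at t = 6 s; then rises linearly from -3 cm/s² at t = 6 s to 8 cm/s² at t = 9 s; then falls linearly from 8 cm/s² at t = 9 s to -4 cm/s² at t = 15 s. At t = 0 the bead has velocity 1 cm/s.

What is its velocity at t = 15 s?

Δv equals the area under the a-t graph; then v = v₀ + Δv.
0–6 s: ½(4 + -3)(6) = 3 cm/s
6–9 s: ½(-3 + 8)(3) = 7.5 cm/s
9–15 s: ½(8 + -4)(6) = 12 cm/s
Δv = 22.5 cm/s, so v(15) = 1 + (22.5) = 23.5 cm/s.

23.5 cm/s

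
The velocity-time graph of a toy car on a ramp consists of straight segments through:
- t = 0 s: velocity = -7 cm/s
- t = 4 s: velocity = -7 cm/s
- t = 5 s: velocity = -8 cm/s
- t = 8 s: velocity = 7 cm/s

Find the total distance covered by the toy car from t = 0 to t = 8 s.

46.8 cm

Distance (not displacement) is the total path length: add the absolute areas under v-t.
0–4 s: |-7| × 4 = 28 cm
4–5 s: |½(-7 + -8)(1)| = 7.5 cm
5–8 s: v = 0 at t = 6.6 s; triangle areas 6.4 + 4.9 = 11.3 cm
Total distance = 46.8 cm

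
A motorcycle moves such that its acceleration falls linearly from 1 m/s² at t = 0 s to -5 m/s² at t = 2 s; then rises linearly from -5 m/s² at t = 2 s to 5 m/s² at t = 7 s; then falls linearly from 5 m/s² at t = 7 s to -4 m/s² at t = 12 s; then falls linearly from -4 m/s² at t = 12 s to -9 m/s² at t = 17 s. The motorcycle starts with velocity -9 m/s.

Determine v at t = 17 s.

Δv equals the area under the a-t graph; then v = v₀ + Δv.
0–2 s: ½(1 + -5)(2) = -4 m/s
2–7 s: ½(-5 + 5)(5) = 0 m/s
7–12 s: ½(5 + -4)(5) = 2.5 m/s
12–17 s: ½(-4 + -9)(5) = -32.5 m/s
Δv = -34 m/s, so v(17) = -9 + (-34) = -43 m/s.

-43 m/s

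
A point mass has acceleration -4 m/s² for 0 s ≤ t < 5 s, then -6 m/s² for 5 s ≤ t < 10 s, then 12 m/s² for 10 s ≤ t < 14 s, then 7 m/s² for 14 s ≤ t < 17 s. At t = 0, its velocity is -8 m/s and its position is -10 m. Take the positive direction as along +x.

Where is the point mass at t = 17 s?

-449.5 m

On each constant-a segment, Δv = aΔt and Δx = v₀Δt + ½aΔt²; chain segment to segment.
0–5 s: v starts -8 m/s; Δx = -8·5 + ½·-4·5² = -90 m; v ends -28 m/s.
5–10 s: v starts -28 m/s; Δx = -28·5 + ½·-6·5² = -215 m; v ends -58 m/s.
10–14 s: v starts -58 m/s; Δx = -58·4 + ½·12·4² = -136 m; v ends -10 m/s.
14–17 s: v starts -10 m/s; Δx = -10·3 + ½·7·3² = 1.5 m; v ends 11 m/s.
x(17) = -10 + Σ Δx = -449.5 m.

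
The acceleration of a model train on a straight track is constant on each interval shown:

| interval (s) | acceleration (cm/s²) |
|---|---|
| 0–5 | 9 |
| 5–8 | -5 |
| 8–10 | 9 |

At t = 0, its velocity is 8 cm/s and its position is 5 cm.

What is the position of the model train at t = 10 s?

388 cm

On each constant-a segment, Δv = aΔt and Δx = v₀Δt + ½aΔt²; chain segment to segment.
0–5 s: v starts 8 cm/s; Δx = 8·5 + ½·9·5² = 152.5 cm; v ends 53 cm/s.
5–8 s: v starts 53 cm/s; Δx = 53·3 + ½·-5·3² = 136.5 cm; v ends 38 cm/s.
8–10 s: v starts 38 cm/s; Δx = 38·2 + ½·9·2² = 94 cm; v ends 56 cm/s.
x(10) = 5 + Σ Δx = 388 cm.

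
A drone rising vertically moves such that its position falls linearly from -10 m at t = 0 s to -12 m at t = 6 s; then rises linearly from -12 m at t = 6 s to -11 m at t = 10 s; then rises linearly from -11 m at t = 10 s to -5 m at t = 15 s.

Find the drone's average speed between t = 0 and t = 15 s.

0.6 m/s

Average speed = (total path length)/(elapsed time); on a piecewise-linear x-t graph the path length is Σ|Δx|.
0–6 s: |Δx| = |-12 − -10| = 2 m
6–10 s: |Δx| = |-11 − -12| = 1 m
10–15 s: |Δx| = |-5 − -11| = 6 m
Total path = 9 m; average speed = 9/15 = 0.6 m/s.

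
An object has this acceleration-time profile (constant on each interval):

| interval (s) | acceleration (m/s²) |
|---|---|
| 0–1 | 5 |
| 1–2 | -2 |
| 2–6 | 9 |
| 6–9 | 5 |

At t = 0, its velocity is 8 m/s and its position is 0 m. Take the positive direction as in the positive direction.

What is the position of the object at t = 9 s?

On each constant-a segment, Δv = aΔt and Δx = v₀Δt + ½aΔt²; chain segment to segment.
0–1 s: v starts 8 m/s; Δx = 8·1 + ½·5·1² = 10.5 m; v ends 13 m/s.
1–2 s: v starts 13 m/s; Δx = 13·1 + ½·-2·1² = 12 m; v ends 11 m/s.
2–6 s: v starts 11 m/s; Δx = 11·4 + ½·9·4² = 116 m; v ends 47 m/s.
6–9 s: v starts 47 m/s; Δx = 47·3 + ½·5·3² = 163.5 m; v ends 62 m/s.
x(9) = 0 + Σ Δx = 302 m.

302 m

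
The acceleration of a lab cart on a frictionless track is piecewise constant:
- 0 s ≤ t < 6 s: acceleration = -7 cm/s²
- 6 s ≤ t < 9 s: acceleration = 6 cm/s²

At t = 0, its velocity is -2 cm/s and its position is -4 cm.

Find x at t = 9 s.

-247 cm

On each constant-a segment, Δv = aΔt and Δx = v₀Δt + ½aΔt²; chain segment to segment.
0–6 s: v starts -2 cm/s; Δx = -2·6 + ½·-7·6² = -138 cm; v ends -44 cm/s.
6–9 s: v starts -44 cm/s; Δx = -44·3 + ½·6·3² = -105 cm; v ends -26 cm/s.
x(9) = -4 + Σ Δx = -247 cm.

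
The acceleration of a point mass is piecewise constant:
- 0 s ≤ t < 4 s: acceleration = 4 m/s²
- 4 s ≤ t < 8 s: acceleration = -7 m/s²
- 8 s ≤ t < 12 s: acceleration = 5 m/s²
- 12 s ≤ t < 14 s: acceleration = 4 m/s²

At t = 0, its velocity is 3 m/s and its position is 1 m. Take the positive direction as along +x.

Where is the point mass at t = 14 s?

On each constant-a segment, Δv = aΔt and Δx = v₀Δt + ½aΔt²; chain segment to segment.
0–4 s: v starts 3 m/s; Δx = 3·4 + ½·4·4² = 44 m; v ends 19 m/s.
4–8 s: v starts 19 m/s; Δx = 19·4 + ½·-7·4² = 20 m; v ends -9 m/s.
8–12 s: v starts -9 m/s; Δx = -9·4 + ½·5·4² = 4 m; v ends 11 m/s.
12–14 s: v starts 11 m/s; Δx = 11·2 + ½·4·2² = 30 m; v ends 19 m/s.
x(14) = 1 + Σ Δx = 99 m.

99 m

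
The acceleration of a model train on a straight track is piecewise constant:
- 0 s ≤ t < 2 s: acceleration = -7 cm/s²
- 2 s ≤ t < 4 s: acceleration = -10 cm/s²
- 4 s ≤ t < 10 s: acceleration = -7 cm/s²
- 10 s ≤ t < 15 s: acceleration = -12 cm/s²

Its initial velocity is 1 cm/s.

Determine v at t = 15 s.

-135 cm/s

Δv equals the area under the a-t graph; then v = v₀ + Δv.
0–2 s: -7 × 2 = -14 cm/s
2–4 s: -10 × 2 = -20 cm/s
4–10 s: -7 × 6 = -42 cm/s
10–15 s: -12 × 5 = -60 cm/s
Δv = -136 cm/s, so v(15) = 1 + (-136) = -135 cm/s.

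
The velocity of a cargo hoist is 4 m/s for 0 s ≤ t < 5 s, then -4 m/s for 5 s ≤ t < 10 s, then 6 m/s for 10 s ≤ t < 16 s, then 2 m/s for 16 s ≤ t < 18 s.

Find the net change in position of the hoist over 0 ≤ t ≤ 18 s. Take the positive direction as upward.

Displacement is the signed area under the v-t curve.
0–5 s: 4 × 5 = 20 m
5–10 s: -4 × 5 = -20 m
10–16 s: 6 × 6 = 36 m
16–18 s: 2 × 2 = 4 m
Net displacement = 40 m

40 m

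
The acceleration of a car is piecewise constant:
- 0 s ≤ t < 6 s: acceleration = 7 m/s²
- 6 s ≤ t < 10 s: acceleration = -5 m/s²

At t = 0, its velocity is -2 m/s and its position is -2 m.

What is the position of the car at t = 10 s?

232 m

On each constant-a segment, Δv = aΔt and Δx = v₀Δt + ½aΔt²; chain segment to segment.
0–6 s: v starts -2 m/s; Δx = -2·6 + ½·7·6² = 114 m; v ends 40 m/s.
6–10 s: v starts 40 m/s; Δx = 40·4 + ½·-5·4² = 120 m; v ends 20 m/s.
x(10) = -2 + Σ Δx = 232 m.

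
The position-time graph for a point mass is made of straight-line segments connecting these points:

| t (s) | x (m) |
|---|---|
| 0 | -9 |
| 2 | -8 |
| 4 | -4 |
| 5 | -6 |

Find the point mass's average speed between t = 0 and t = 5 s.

1.4 m/s

Average speed = (total path length)/(elapsed time); on a piecewise-linear x-t graph the path length is Σ|Δx|.
0–2 s: |Δx| = |-8 − -9| = 1 m
2–4 s: |Δx| = |-4 − -8| = 4 m
4–5 s: |Δx| = |-6 − -4| = 2 m
Total path = 7 m; average speed = 7/5 = 1.4 m/s.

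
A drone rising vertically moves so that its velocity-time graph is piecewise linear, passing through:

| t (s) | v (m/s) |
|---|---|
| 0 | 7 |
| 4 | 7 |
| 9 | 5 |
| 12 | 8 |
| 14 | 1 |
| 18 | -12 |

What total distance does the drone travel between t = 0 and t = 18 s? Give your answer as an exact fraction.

Distance (not displacement) is the total path length: add the absolute areas under v-t.
0–4 s: |7| × 4 = 28 m
4–9 s: |½(7 + 5)(5)| = 30 m
9–12 s: |½(5 + 8)(3)| = 19.5 m
12–14 s: |½(8 + 1)(2)| = 9 m
14–18 s: v = 0 at t = 186/13 s; triangle areas 2/13 + 288/13 = 290/13 m
Total distance = 2829/26 m

2829/26 m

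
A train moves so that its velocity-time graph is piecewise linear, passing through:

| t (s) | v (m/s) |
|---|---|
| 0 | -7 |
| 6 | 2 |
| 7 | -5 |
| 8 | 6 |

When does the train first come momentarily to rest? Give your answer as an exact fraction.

v changes sign on 0–6 s (from -7 to 2); the graph is linear there, so v = 0 at t = 0 + (7)·(6 − 0)/(2 − -7) = 14/3 s.

t = 14/3 s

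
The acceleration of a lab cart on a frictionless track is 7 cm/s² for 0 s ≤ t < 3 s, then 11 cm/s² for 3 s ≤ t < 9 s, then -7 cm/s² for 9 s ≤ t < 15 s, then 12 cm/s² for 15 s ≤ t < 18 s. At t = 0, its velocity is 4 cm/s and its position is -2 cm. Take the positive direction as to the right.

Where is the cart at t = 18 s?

On each constant-a segment, Δv = aΔt and Δx = v₀Δt + ½aΔt²; chain segment to segment.
0–3 s: v starts 4 cm/s; Δx = 4·3 + ½·7·3² = 43.5 cm; v ends 25 cm/s.
3–9 s: v starts 25 cm/s; Δx = 25·6 + ½·11·6² = 348 cm; v ends 91 cm/s.
9–15 s: v starts 91 cm/s; Δx = 91·6 + ½·-7·6² = 420 cm; v ends 49 cm/s.
15–18 s: v starts 49 cm/s; Δx = 49·3 + ½·12·3² = 201 cm; v ends 85 cm/s.
x(18) = -2 + Σ Δx = 1010.5 cm.

1010.5 cm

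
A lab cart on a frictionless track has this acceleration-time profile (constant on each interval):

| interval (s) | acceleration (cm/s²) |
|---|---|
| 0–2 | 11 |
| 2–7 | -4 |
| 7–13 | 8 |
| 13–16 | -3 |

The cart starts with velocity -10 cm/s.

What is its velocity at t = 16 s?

Δv equals the area under the a-t graph; then v = v₀ + Δv.
0–2 s: 11 × 2 = 22 cm/s
2–7 s: -4 × 5 = -20 cm/s
7–13 s: 8 × 6 = 48 cm/s
13–16 s: -3 × 3 = -9 cm/s
Δv = 41 cm/s, so v(16) = -10 + (41) = 31 cm/s.

31 cm/s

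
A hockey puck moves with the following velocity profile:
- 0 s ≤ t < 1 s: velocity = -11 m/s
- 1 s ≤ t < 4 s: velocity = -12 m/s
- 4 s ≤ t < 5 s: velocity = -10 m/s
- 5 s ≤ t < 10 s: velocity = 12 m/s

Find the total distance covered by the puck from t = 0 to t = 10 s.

117 m

Total distance travelled is ∫|v| dt — sum the magnitudes of each area piece.
0–1 s: |-11| × 1 = 11 m
1–4 s: |-12| × 3 = 36 m
4–5 s: |-10| × 1 = 10 m
5–10 s: |12| × 5 = 60 m
Total distance = 117 m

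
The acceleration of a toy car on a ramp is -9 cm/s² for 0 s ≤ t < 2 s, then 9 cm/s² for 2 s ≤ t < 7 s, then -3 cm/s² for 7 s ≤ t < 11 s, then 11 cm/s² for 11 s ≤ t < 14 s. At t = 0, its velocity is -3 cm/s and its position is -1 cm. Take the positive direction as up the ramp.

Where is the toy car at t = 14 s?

On each constant-a segment, Δv = aΔt and Δx = v₀Δt + ½aΔt²; chain segment to segment.
0–2 s: v starts -3 cm/s; Δx = -3·2 + ½·-9·2² = -24 cm; v ends -21 cm/s.
2–7 s: v starts -21 cm/s; Δx = -21·5 + ½·9·5² = 7.5 cm; v ends 24 cm/s.
7–11 s: v starts 24 cm/s; Δx = 24·4 + ½·-3·4² = 72 cm; v ends 12 cm/s.
11–14 s: v starts 12 cm/s; Δx = 12·3 + ½·11·3² = 85.5 cm; v ends 45 cm/s.
x(14) = -1 + Σ Δx = 140 cm.

140 cm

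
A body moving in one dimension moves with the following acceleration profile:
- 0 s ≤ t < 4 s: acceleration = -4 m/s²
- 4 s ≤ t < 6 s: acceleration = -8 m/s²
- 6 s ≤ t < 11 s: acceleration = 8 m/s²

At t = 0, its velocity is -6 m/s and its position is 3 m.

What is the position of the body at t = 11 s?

-203 m

On each constant-a segment, Δv = aΔt and Δx = v₀Δt + ½aΔt²; chain segment to segment.
0–4 s: v starts -6 m/s; Δx = -6·4 + ½·-4·4² = -56 m; v ends -22 m/s.
4–6 s: v starts -22 m/s; Δx = -22·2 + ½·-8·2² = -60 m; v ends -38 m/s.
6–11 s: v starts -38 m/s; Δx = -38·5 + ½·8·5² = -90 m; v ends 2 m/s.
x(11) = 3 + Σ Δx = -203 m.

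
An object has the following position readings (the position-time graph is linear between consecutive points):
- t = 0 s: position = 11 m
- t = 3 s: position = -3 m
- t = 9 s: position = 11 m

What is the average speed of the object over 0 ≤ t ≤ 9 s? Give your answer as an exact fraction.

28/9 m/s

Average speed = (total path length)/(elapsed time); on a piecewise-linear x-t graph the path length is Σ|Δx|.
0–3 s: |Δx| = |-3 − 11| = 14 m
3–9 s: |Δx| = |11 − -3| = 14 m
Total path = 28 m; average speed = 28/9 = 28/9 m/s.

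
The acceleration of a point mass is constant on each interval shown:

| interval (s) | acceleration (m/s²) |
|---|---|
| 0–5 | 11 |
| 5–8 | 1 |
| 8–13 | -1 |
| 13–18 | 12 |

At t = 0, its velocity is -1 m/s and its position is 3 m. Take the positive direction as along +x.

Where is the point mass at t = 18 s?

On each constant-a segment, Δv = aΔt and Δx = v₀Δt + ½aΔt²; chain segment to segment.
0–5 s: v starts -1 m/s; Δx = -1·5 + ½·11·5² = 132.5 m; v ends 54 m/s.
5–8 s: v starts 54 m/s; Δx = 54·3 + ½·1·3² = 166.5 m; v ends 57 m/s.
8–13 s: v starts 57 m/s; Δx = 57·5 + ½·-1·5² = 272.5 m; v ends 52 m/s.
13–18 s: v starts 52 m/s; Δx = 52·5 + ½·12·5² = 410 m; v ends 112 m/s.
x(18) = 3 + Σ Δx = 984.5 m.

984.5 m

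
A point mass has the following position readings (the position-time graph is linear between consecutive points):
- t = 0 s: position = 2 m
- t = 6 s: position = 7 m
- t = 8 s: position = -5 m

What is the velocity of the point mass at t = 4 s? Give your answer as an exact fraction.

Velocity is the slope of the x-t graph on 0–6 s: (7 − 2)/(6 − 0) = 5/6 m/s.

5/6 m/s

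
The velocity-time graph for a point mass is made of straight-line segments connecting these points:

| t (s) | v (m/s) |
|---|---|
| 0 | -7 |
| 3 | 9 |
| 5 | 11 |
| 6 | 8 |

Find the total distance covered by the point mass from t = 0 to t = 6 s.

Distance (not displacement) is the total path length: add the absolute areas under v-t.
0–3 s: v = 0 at t = 1.3125 s; triangle areas 4.59375 + 7.59375 = 12.1875 m
3–5 s: |½(9 + 11)(2)| = 20 m
5–6 s: |½(11 + 8)(1)| = 9.5 m
Total distance = 41.6875 m

41.6875 m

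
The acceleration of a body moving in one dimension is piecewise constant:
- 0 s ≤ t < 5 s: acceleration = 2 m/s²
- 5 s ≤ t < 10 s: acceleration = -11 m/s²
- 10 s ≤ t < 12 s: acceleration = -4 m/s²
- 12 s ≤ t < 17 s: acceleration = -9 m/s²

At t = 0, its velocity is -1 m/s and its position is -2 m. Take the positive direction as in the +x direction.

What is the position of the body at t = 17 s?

On each constant-a segment, Δv = aΔt and Δx = v₀Δt + ½aΔt²; chain segment to segment.
0–5 s: v starts -1 m/s; Δx = -1·5 + ½·2·5² = 20 m; v ends 9 m/s.
5–10 s: v starts 9 m/s; Δx = 9·5 + ½·-11·5² = -92.5 m; v ends -46 m/s.
10–12 s: v starts -46 m/s; Δx = -46·2 + ½·-4·2² = -100 m; v ends -54 m/s.
12–17 s: v starts -54 m/s; Δx = -54·5 + ½·-9·5² = -382.5 m; v ends -99 m/s.
x(17) = -2 + Σ Δx = -557 m.

-557 m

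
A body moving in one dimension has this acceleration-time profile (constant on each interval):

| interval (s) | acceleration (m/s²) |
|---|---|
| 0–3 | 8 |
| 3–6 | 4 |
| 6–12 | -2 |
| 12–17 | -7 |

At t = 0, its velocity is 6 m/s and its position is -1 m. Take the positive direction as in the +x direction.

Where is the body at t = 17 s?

439.5 m

On each constant-a segment, Δv = aΔt and Δx = v₀Δt + ½aΔt²; chain segment to segment.
0–3 s: v starts 6 m/s; Δx = 6·3 + ½·8·3² = 54 m; v ends 30 m/s.
3–6 s: v starts 30 m/s; Δx = 30·3 + ½·4·3² = 108 m; v ends 42 m/s.
6–12 s: v starts 42 m/s; Δx = 42·6 + ½·-2·6² = 216 m; v ends 30 m/s.
12–17 s: v starts 30 m/s; Δx = 30·5 + ½·-7·5² = 62.5 m; v ends -5 m/s.
x(17) = -1 + Σ Δx = 439.5 m.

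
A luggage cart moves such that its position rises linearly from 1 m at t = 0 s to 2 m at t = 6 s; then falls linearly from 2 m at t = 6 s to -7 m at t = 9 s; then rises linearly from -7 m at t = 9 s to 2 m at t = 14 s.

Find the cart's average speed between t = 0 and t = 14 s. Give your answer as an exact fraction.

19/14 m/s

Average speed = (total path length)/(elapsed time); on a piecewise-linear x-t graph the path length is Σ|Δx|.
0–6 s: |Δx| = |2 − 1| = 1 m
6–9 s: |Δx| = |-7 − 2| = 9 m
9–14 s: |Δx| = |2 − -7| = 9 m
Total path = 19 m; average speed = 19/14 = 19/14 m/s.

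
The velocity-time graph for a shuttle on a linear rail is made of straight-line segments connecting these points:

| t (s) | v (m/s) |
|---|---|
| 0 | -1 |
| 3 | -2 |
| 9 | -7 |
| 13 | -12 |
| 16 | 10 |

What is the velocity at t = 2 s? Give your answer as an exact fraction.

-5/3 m/s

On 0–3 s the graph is linear from -1 to -2 m/s: v(2) = -1 + (-2 − -1)·(2 − 0)/(3 − 0) = -5/3 m/s.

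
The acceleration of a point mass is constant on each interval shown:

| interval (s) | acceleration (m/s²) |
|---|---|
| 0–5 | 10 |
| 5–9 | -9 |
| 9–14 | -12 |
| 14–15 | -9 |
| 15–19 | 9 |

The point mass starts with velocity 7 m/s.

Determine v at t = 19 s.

-12 m/s

Δv equals the area under the a-t graph; then v = v₀ + Δv.
0–5 s: 10 × 5 = 50 m/s
5–9 s: -9 × 4 = -36 m/s
9–14 s: -12 × 5 = -60 m/s
14–15 s: -9 × 1 = -9 m/s
15–19 s: 9 × 4 = 36 m/s
Δv = -19 m/s, so v(19) = 7 + (-19) = -12 m/s.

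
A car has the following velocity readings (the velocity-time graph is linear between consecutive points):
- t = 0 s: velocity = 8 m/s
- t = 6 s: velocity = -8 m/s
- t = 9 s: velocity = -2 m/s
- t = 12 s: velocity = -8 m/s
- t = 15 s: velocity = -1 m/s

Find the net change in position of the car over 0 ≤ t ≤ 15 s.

Net displacement equals the area under the velocity-time graph (areas below the axis count negative).
0–6 s: ½(8 + -8)(6) = 0 m
6–9 s: ½(-8 + -2)(3) = -15 m
9–12 s: ½(-2 + -8)(3) = -15 m
12–15 s: ½(-8 + -1)(3) = -13.5 m
Net displacement = -43.5 m

-43.5 m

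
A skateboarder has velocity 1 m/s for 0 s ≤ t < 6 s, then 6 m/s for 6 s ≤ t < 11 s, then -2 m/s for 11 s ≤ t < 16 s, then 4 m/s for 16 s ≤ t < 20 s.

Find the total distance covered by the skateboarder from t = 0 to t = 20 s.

62 m

Total distance travelled is ∫|v| dt — sum the magnitudes of each area piece.
0–6 s: |1| × 6 = 6 m
6–11 s: |6| × 5 = 30 m
11–16 s: |-2| × 5 = 10 m
16–20 s: |4| × 4 = 16 m
Total distance = 62 m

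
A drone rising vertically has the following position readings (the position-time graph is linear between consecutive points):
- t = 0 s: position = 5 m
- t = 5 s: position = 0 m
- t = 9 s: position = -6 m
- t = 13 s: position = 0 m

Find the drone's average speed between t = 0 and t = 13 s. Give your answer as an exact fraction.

Average speed = (total path length)/(elapsed time); on a piecewise-linear x-t graph the path length is Σ|Δx|.
0–5 s: |Δx| = |0 − 5| = 5 m
5–9 s: |Δx| = |-6 − 0| = 6 m
9–13 s: |Δx| = |0 − -6| = 6 m
Total path = 17 m; average speed = 17/13 = 17/13 m/s.

17/13 m/s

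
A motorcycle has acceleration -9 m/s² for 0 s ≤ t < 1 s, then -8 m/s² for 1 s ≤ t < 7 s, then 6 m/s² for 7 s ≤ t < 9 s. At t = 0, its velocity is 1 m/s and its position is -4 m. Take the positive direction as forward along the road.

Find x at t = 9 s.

-299.5 m

On each constant-a segment, Δv = aΔt and Δx = v₀Δt + ½aΔt²; chain segment to segment.
0–1 s: v starts 1 m/s; Δx = 1·1 + ½·-9·1² = -3.5 m; v ends -8 m/s.
1–7 s: v starts -8 m/s; Δx = -8·6 + ½·-8·6² = -192 m; v ends -56 m/s.
7–9 s: v starts -56 m/s; Δx = -56·2 + ½·6·2² = -100 m; v ends -44 m/s.
x(9) = -4 + Σ Δx = -299.5 m.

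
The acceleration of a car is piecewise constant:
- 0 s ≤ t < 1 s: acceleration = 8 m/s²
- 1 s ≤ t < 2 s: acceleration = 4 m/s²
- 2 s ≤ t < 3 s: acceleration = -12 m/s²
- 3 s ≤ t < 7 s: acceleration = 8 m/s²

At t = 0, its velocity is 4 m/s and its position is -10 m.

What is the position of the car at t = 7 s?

On each constant-a segment, Δv = aΔt and Δx = v₀Δt + ½aΔt²; chain segment to segment.
0–1 s: v starts 4 m/s; Δx = 4·1 + ½·8·1² = 8 m; v ends 12 m/s.
1–2 s: v starts 12 m/s; Δx = 12·1 + ½·4·1² = 14 m; v ends 16 m/s.
2–3 s: v starts 16 m/s; Δx = 16·1 + ½·-12·1² = 10 m; v ends 4 m/s.
3–7 s: v starts 4 m/s; Δx = 4·4 + ½·8·4² = 80 m; v ends 36 m/s.
x(7) = -10 + Σ Δx = 102 m.

102 m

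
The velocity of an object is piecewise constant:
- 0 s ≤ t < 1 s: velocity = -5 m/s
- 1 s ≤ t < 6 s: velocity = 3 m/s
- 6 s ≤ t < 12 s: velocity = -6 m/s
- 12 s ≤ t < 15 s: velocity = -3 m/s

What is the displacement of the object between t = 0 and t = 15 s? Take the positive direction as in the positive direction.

Net displacement equals the area under the velocity-time graph (areas below the axis count negative).
0–1 s: -5 × 1 = -5 m
1–6 s: 3 × 5 = 15 m
6–12 s: -6 × 6 = -36 m
12–15 s: -3 × 3 = -9 m
Net displacement = -35 m

-35 m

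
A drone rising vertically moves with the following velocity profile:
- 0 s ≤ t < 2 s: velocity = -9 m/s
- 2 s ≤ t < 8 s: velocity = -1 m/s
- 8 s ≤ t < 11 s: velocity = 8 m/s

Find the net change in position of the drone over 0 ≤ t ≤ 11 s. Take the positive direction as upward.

0 m

Net displacement equals the area under the velocity-time graph (areas below the axis count negative).
0–2 s: -9 × 2 = -18 m
2–8 s: -1 × 6 = -6 m
8–11 s: 8 × 3 = 24 m
Net displacement = 0 m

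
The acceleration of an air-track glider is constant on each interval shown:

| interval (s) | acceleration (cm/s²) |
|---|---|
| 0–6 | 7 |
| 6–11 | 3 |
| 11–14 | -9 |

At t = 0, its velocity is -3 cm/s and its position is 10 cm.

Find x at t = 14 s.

On each constant-a segment, Δv = aΔt and Δx = v₀Δt + ½aΔt²; chain segment to segment.
0–6 s: v starts -3 cm/s; Δx = -3·6 + ½·7·6² = 108 cm; v ends 39 cm/s.
6–11 s: v starts 39 cm/s; Δx = 39·5 + ½·3·5² = 232.5 cm; v ends 54 cm/s.
11–14 s: v starts 54 cm/s; Δx = 54·3 + ½·-9·3² = 121.5 cm; v ends 27 cm/s.
x(14) = 10 + Σ Δx = 472 cm.

472 cm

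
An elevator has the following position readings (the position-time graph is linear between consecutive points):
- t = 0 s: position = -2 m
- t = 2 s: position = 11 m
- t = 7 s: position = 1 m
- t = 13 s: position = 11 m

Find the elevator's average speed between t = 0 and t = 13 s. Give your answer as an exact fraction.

33/13 m/s

Average speed = (total path length)/(elapsed time); on a piecewise-linear x-t graph the path length is Σ|Δx|.
0–2 s: |Δx| = |11 − -2| = 13 m
2–7 s: |Δx| = |1 − 11| = 10 m
7–13 s: |Δx| = |11 − 1| = 10 m
Total path = 33 m; average speed = 33/13 = 33/13 m/s.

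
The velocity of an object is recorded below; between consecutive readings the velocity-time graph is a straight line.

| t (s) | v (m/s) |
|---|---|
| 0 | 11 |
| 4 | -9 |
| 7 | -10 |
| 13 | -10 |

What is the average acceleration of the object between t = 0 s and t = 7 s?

-3 m/s²

Average acceleration = Δv/Δt = (-10 − 11)/(7 − 0) = -3 m/s².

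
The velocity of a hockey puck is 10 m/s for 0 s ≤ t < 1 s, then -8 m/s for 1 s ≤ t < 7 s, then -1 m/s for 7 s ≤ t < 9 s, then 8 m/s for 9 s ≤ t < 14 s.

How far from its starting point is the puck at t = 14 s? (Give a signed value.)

Net displacement equals the area under the velocity-time graph (areas below the axis count negative).
0–1 s: 10 × 1 = 10 m
1–7 s: -8 × 6 = -48 m
7–9 s: -1 × 2 = -2 m
9–14 s: 8 × 5 = 40 m
Net displacement = 0 m

0 m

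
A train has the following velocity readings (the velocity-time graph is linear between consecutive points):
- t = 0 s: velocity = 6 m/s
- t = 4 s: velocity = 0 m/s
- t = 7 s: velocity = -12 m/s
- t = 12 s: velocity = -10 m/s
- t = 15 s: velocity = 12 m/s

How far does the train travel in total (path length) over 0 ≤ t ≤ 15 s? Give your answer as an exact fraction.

Distance (not displacement) is the total path length: add the absolute areas under v-t.
0–4 s: |½(6 + 0)(4)| = 12 m
4–7 s: |½(0 + -12)(3)| = 18 m
7–12 s: |½(-12 + -10)(5)| = 55 m
12–15 s: v = 0 at t = 147/11 s; triangle areas 75/11 + 108/11 = 183/11 m
Total distance = 1118/11 m

1118/11 m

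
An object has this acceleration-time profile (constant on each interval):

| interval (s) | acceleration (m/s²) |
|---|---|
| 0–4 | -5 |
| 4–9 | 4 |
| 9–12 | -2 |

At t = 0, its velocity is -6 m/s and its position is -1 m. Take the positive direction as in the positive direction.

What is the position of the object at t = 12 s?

On each constant-a segment, Δv = aΔt and Δx = v₀Δt + ½aΔt²; chain segment to segment.
0–4 s: v starts -6 m/s; Δx = -6·4 + ½·-5·4² = -64 m; v ends -26 m/s.
4–9 s: v starts -26 m/s; Δx = -26·5 + ½·4·5² = -80 m; v ends -6 m/s.
9–12 s: v starts -6 m/s; Δx = -6·3 + ½·-2·3² = -27 m; v ends -12 m/s.
x(12) = -1 + Σ Δx = -172 m.

-172 m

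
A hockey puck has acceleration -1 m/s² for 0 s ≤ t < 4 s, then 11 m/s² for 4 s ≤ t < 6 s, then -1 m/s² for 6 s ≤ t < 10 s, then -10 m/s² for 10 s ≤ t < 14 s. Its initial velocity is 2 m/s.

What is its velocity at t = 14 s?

Δv equals the area under the a-t graph; then v = v₀ + Δv.
0–4 s: -1 × 4 = -4 m/s
4–6 s: 11 × 2 = 22 m/s
6–10 s: -1 × 4 = -4 m/s
10–14 s: -10 × 4 = -40 m/s
Δv = -26 m/s, so v(14) = 2 + (-26) = -24 m/s.

-24 m/s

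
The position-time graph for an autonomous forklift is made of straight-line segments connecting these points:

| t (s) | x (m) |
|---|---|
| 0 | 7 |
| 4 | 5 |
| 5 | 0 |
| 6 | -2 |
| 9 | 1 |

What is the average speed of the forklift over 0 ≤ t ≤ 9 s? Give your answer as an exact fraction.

Average speed = (total path length)/(elapsed time); on a piecewise-linear x-t graph the path length is Σ|Δx|.
0–4 s: |Δx| = |5 − 7| = 2 m
4–5 s: |Δx| = |0 − 5| = 5 m
5–6 s: |Δx| = |-2 − 0| = 2 m
6–9 s: |Δx| = |1 − -2| = 3 m
Total path = 12 m; average speed = 12/9 = 4/3 m/s.

4/3 m/s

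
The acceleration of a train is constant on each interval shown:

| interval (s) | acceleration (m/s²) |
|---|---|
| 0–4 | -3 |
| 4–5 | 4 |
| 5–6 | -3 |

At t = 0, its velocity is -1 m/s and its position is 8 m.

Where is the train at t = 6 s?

-41.5 m

On each constant-a segment, Δv = aΔt and Δx = v₀Δt + ½aΔt²; chain segment to segment.
0–4 s: v starts -1 m/s; Δx = -1·4 + ½·-3·4² = -28 m; v ends -13 m/s.
4–5 s: v starts -13 m/s; Δx = -13·1 + ½·4·1² = -11 m; v ends -9 m/s.
5–6 s: v starts -9 m/s; Δx = -9·1 + ½·-3·1² = -10.5 m; v ends -12 m/s.
x(6) = 8 + Σ Δx = -41.5 m.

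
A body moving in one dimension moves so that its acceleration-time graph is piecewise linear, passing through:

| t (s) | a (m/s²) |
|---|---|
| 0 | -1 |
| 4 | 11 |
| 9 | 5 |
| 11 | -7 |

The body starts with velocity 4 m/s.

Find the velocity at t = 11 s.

Δv equals the area under the a-t graph; then v = v₀ + Δv.
0–4 s: ½(-1 + 11)(4) = 20 m/s
4–9 s: ½(11 + 5)(5) = 40 m/s
9–11 s: ½(5 + -7)(2) = -2 m/s
Δv = 58 m/s, so v(11) = 4 + (58) = 62 m/s.

62 m/s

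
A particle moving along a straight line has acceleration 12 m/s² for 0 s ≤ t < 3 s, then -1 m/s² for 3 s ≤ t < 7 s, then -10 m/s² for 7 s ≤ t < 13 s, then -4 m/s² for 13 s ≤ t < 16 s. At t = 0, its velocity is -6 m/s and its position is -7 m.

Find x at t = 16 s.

On each constant-a segment, Δv = aΔt and Δx = v₀Δt + ½aΔt²; chain segment to segment.
0–3 s: v starts -6 m/s; Δx = -6·3 + ½·12·3² = 36 m; v ends 30 m/s.
3–7 s: v starts 30 m/s; Δx = 30·4 + ½·-1·4² = 112 m; v ends 26 m/s.
7–13 s: v starts 26 m/s; Δx = 26·6 + ½·-10·6² = -24 m; v ends -34 m/s.
13–16 s: v starts -34 m/s; Δx = -34·3 + ½·-4·3² = -120 m; v ends -46 m/s.
x(16) = -7 + Σ Δx = -3 m.

-3 m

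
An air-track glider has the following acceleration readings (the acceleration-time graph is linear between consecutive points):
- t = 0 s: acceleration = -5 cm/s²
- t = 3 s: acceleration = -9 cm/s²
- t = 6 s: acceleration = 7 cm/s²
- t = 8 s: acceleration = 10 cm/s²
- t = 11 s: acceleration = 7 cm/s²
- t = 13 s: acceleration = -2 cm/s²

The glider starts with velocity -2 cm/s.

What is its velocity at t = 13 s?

Δv equals the area under the a-t graph; then v = v₀ + Δv.
0–3 s: ½(-5 + -9)(3) = -21 cm/s
3–6 s: ½(-9 + 7)(3) = -3 cm/s
6–8 s: ½(7 + 10)(2) = 17 cm/s
8–11 s: ½(10 + 7)(3) = 25.5 cm/s
11–13 s: ½(7 + -2)(2) = 5 cm/s
Δv = 23.5 cm/s, so v(13) = -2 + (23.5) = 21.5 cm/s.

21.5 cm/s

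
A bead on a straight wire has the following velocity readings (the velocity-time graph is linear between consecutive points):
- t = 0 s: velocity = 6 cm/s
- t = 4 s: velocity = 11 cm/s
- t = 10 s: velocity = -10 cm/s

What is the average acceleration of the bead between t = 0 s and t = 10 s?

-1.6 cm/s²

Average acceleration = Δv/Δt = (-10 − 6)/(10 − 0) = -1.6 cm/s².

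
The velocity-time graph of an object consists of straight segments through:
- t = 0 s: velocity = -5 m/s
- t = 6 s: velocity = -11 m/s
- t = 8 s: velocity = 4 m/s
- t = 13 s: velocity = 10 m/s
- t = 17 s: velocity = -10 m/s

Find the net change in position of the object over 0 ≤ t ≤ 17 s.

Net displacement equals the area under the velocity-time graph (areas below the axis count negative).
0–6 s: ½(-5 + -11)(6) = -48 m
6–8 s: ½(-11 + 4)(2) = -7 m
8–13 s: ½(4 + 10)(5) = 35 m
13–17 s: ½(10 + -10)(4) = 0 m
Net displacement = -20 m

-20 m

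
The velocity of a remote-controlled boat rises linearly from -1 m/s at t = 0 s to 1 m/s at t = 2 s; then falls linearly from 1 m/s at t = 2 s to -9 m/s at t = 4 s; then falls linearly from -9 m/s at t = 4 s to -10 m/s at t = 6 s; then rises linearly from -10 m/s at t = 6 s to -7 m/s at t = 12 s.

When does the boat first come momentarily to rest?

t = 1 s

v changes sign on 0–2 s (from -1 to 1); the graph is linear there, so v = 0 at t = 0 + (1)·(2 − 0)/(1 − -1) = 1 s.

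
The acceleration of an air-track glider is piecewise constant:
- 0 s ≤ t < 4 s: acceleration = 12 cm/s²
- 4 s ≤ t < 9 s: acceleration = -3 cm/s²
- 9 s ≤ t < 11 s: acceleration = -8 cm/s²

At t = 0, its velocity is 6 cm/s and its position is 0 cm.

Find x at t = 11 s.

414.5 cm

On each constant-a segment, Δv = aΔt and Δx = v₀Δt + ½aΔt²; chain segment to segment.
0–4 s: v starts 6 cm/s; Δx = 6·4 + ½·12·4² = 120 cm; v ends 54 cm/s.
4–9 s: v starts 54 cm/s; Δx = 54·5 + ½·-3·5² = 232.5 cm; v ends 39 cm/s.
9–11 s: v starts 39 cm/s; Δx = 39·2 + ½·-8·2² = 62 cm; v ends 23 cm/s.
x(11) = 0 + Σ Δx = 414.5 cm.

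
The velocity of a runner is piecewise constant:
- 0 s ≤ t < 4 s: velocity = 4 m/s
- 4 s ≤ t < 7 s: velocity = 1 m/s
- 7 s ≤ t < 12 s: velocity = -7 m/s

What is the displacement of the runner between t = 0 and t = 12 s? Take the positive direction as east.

Net displacement equals the area under the velocity-time graph (areas below the axis count negative).
0–4 s: 4 × 4 = 16 m
4–7 s: 1 × 3 = 3 m
7–12 s: -7 × 5 = -35 m
Net displacement = -16 m

-16 m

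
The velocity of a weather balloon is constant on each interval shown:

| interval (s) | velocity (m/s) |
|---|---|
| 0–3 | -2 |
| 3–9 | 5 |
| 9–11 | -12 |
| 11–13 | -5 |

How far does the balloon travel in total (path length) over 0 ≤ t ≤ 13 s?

70 m

Distance (not displacement) is the total path length: add the absolute areas under v-t.
0–3 s: |-2| × 3 = 6 m
3–9 s: |5| × 6 = 30 m
9–11 s: |-12| × 2 = 24 m
11–13 s: |-5| × 2 = 10 m
Total distance = 70 m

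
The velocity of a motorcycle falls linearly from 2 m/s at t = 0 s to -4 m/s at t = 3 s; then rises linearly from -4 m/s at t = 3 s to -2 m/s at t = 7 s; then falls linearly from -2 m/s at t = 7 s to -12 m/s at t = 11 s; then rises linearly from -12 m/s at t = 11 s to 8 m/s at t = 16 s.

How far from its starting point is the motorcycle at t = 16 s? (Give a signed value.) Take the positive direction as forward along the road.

Net displacement equals the area under the velocity-time graph (areas below the axis count negative).
0–3 s: ½(2 + -4)(3) = -3 m
3–7 s: ½(-4 + -2)(4) = -12 m
7–11 s: ½(-2 + -12)(4) = -28 m
11–16 s: ½(-12 + 8)(5) = -10 m
Net displacement = -53 m

-53 m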